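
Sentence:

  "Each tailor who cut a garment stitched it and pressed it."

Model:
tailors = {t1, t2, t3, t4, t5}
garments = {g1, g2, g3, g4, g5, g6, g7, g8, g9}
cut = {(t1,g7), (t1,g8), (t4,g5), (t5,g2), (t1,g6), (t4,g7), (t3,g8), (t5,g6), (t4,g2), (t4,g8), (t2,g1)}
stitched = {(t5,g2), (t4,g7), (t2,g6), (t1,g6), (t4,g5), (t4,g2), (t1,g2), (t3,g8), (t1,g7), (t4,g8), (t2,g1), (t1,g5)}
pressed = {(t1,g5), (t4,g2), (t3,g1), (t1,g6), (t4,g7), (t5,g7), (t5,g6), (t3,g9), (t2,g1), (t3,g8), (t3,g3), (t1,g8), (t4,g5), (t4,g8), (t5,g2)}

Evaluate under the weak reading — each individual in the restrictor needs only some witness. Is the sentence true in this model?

True

"it" takes "a garment" as antecedent — a donkey pronoun bound across the clause boundary.
Weak reading: every tailor t with some cut-garment has at least one cut-garment g such that stitched(t,g) ∧ pressed(t,g).
Per tailor: t1:✓  t2:✓  t3:✓  t4:✓  t5:✓
Every tailor in the restrictor has a witness.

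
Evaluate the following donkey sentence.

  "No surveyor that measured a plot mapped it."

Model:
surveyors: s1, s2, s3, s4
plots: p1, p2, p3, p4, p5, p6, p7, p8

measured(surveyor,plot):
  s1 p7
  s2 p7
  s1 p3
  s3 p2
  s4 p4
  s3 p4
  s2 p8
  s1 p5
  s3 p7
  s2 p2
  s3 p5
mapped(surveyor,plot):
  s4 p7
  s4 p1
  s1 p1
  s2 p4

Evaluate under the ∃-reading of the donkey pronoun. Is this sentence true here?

"it" takes "a plot" as antecedent — a donkey pronoun bound across the clause boundary.
Truth condition: for no (s,p) with measured(s,p) does mapped(s,p) hold.
Restrictor pairs — does the scope hold? (s1,p3):fails  (s1,p5):fails  (s1,p7):fails  (s2,p2):fails  (s2,p7):fails  (s2,p8):fails  (s3,p2):fails  (s3,p4):fails  (s3,p5):fails  (s3,p7):fails  (s4,p4):fails
Scope holds for no restrictor pair, so the sentence is true.

True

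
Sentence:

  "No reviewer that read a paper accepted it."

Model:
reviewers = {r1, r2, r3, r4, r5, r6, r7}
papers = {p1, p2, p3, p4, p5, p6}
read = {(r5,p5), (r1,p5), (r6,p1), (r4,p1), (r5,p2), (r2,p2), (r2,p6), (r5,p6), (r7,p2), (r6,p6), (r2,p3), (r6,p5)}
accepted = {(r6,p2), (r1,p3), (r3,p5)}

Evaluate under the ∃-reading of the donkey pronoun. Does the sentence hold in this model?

"it" takes "a paper" as antecedent — a donkey pronoun bound across the clause boundary.
Truth condition: for no (r,p) with read(r,p) does accepted(r,p) hold.
Restrictor pairs — does the scope hold? (r1,p5):fails  (r2,p2):fails  (r2,p3):fails  (r2,p6):fails  (r4,p1):fails  (r5,p2):fails  (r5,p5):fails  (r5,p6):fails  (r6,p1):fails  (r6,p5):fails  (r6,p6):fails  (r7,p2):fails
Scope holds for no restrictor pair, so the sentence is true.

True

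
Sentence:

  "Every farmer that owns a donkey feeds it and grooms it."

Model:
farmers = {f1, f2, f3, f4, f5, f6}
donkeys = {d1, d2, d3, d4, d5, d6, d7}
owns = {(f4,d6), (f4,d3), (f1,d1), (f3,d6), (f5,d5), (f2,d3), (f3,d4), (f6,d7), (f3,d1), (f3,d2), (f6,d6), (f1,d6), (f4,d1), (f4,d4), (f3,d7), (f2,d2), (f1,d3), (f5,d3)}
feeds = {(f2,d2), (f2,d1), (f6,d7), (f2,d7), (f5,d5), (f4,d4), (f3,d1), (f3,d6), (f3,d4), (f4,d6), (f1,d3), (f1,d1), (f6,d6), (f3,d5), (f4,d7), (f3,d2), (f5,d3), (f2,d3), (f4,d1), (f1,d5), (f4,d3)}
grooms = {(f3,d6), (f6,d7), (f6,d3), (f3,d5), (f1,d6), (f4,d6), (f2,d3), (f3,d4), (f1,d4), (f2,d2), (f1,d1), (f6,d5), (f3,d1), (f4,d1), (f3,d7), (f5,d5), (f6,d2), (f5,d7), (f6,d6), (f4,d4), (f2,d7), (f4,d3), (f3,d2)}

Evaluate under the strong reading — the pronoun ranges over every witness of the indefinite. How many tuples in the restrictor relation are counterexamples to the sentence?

"it" takes "a donkey" as antecedent — a donkey pronoun bound across the clause boundary.
Strong reading: for every (f,d) with owns(f,d), feeds(f,d) ∧ grooms(f,d).
Restrictor pairs: (f1,d1) ✓  (f1,d3) ✗  (f1,d6) ✗  (f2,d2) ✓  (f2,d3) ✓  (f3,d1) ✓  (f3,d2) ✓  (f3,d4) ✓  (f3,d6) ✓  (f3,d7) ✗  (f4,d1) ✓  (f4,d3) ✓  (f4,d4) ✓  (f4,d6) ✓  (f5,d3) ✗  (f5,d5) ✓  (f6,d6) ✓  (f6,d7) ✓
Counterexamples (restrictor pairs failing the scope): 4.

4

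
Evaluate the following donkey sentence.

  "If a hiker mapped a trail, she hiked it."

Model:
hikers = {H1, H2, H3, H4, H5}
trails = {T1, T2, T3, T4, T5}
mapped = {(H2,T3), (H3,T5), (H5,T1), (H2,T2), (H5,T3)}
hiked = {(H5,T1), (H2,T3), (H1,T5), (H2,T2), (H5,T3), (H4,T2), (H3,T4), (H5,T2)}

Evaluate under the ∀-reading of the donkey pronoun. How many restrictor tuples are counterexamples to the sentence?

"it" takes "a trail" as antecedent — a donkey pronoun bound across the clause boundary.
Strong reading: for every (h,t) with mapped(h,t), hiked(h,t).
Restrictor pairs: (H2,T2) ✓  (H2,T3) ✓  (H3,T5) ✗  (H5,T1) ✓  (H5,T3) ✓
Counterexamples (restrictor pairs failing the scope): 1.

1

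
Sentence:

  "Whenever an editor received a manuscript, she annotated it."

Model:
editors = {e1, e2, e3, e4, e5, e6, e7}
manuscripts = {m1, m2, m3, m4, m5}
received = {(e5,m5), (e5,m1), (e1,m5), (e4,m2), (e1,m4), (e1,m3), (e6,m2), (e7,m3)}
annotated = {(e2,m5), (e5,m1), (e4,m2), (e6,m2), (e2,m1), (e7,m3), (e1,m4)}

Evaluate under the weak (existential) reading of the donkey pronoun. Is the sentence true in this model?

"it" takes "a manuscript" as antecedent — a donkey pronoun bound across the clause boundary.
Weak reading: every editor e with some received-manuscript has at least one received-manuscript m such that annotated(e,m).
Per editor: e1:✓  e4:✓  e5:✓  e6:✓  e7:✓
Every editor in the restrictor has a witness.

True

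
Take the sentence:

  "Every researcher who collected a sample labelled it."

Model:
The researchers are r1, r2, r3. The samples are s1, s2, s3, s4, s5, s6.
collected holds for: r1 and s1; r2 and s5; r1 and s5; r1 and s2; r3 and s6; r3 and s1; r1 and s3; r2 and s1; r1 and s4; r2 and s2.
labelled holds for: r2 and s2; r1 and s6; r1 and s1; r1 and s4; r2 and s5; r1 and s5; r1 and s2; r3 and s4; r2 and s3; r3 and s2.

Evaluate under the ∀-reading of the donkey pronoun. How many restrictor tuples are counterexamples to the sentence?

4

"it" takes "a sample" as antecedent — a donkey pronoun bound across the clause boundary.
Strong reading: for every (r,s) with collected(r,s), labelled(r,s).
Restrictor pairs: (r1,s1) ✓  (r1,s2) ✓  (r1,s3) ✗  (r1,s4) ✓  (r1,s5) ✓  (r2,s1) ✗  (r2,s2) ✓  (r2,s5) ✓  (r3,s1) ✗  (r3,s6) ✗
Counterexamples (restrictor pairs failing the scope): 4.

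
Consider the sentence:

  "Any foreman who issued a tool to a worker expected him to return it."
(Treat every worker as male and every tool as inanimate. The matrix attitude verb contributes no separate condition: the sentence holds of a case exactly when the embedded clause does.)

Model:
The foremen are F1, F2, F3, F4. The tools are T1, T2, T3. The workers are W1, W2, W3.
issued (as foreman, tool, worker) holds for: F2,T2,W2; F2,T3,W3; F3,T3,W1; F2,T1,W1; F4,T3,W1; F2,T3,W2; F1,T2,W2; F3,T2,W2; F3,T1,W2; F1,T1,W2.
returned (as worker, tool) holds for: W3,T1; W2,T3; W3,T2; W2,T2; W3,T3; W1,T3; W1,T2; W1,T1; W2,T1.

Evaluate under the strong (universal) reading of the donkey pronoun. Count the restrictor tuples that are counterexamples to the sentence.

0

"him" takes "a worker" as antecedent and "it" takes "a tool"; both are donkey pronouns co-varying with the restrictor.
Strong reading: for every (f,t,w) with issued(f,t,w), returned(w,t).
Restrictor triples: (F1,T1,W2)→returned(W2,T1) ✓  (F1,T2,W2)→returned(W2,T2) ✓  (F2,T1,W1)→returned(W1,T1) ✓  (F2,T2,W2)→returned(W2,T2) ✓  (F2,T3,W2)→returned(W2,T3) ✓  (F2,T3,W3)→returned(W3,T3) ✓  (F3,T1,W2)→returned(W2,T1) ✓  (F3,T2,W2)→returned(W2,T2) ✓  (F3,T3,W1)→returned(W1,T3) ✓  (F4,T3,W1)→returned(W1,T3) ✓
Counterexamples (restrictor triples failing the scope): 0.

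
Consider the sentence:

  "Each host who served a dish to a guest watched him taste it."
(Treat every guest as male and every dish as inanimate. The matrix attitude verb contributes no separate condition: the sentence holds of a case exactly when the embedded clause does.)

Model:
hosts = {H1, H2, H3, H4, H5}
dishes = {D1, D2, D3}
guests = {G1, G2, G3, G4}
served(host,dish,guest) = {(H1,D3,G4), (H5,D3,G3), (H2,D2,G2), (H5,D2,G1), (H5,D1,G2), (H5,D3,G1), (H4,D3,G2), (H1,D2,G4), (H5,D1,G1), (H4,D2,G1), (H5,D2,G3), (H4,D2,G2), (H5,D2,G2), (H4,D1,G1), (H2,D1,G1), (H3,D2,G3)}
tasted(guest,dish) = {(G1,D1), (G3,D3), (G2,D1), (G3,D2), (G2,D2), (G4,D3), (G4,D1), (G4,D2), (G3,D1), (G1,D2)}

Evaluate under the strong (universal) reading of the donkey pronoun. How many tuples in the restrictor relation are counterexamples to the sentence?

2

"him" takes "a guest" as antecedent and "it" takes "a dish"; both are donkey pronouns co-varying with the restrictor.
Strong reading: for every (h,d,g) with served(h,d,g), tasted(g,d).
Restrictor triples: (H1,D2,G4)→tasted(G4,D2) ✓  (H1,D3,G4)→tasted(G4,D3) ✓  (H2,D1,G1)→tasted(G1,D1) ✓  (H2,D2,G2)→tasted(G2,D2) ✓  (H3,D2,G3)→tasted(G3,D2) ✓  (H4,D1,G1)→tasted(G1,D1) ✓  (H4,D2,G1)→tasted(G1,D2) ✓  (H4,D2,G2)→tasted(G2,D2) ✓  (H4,D3,G2)→tasted(G2,D3) ✗  (H5,D1,G1)→tasted(G1,D1) ✓  (H5,D1,G2)→tasted(G2,D1) ✓  (H5,D2,G1)→tasted(G1,D2) ✓  (H5,D2,G2)→tasted(G2,D2) ✓  (H5,D2,G3)→tasted(G3,D2) ✓  (H5,D3,G1)→tasted(G1,D3) ✗  (H5,D3,G3)→tasted(G3,D3) ✓
Counterexamples (restrictor triples failing the scope): 2.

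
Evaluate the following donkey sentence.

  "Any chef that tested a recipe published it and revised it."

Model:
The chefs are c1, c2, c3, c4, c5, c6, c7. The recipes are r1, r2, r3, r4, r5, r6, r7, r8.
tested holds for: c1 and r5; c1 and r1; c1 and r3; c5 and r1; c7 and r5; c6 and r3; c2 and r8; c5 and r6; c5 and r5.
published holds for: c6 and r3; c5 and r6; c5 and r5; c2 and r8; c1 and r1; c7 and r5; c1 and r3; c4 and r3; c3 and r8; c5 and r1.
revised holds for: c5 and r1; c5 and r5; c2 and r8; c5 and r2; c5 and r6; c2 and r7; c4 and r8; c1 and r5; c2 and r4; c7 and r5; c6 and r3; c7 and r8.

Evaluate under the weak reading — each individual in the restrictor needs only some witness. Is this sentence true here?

"it" takes "a recipe" as antecedent — a donkey pronoun bound across the clause boundary.
Weak reading: every chef c with some tested-recipe has at least one tested-recipe r such that published(c,r) ∧ revised(c,r).
Per chef: c1:✗  c2:✓  c5:✓  c6:✓  c7:✓
c1 has no witness among its tested-recipes.

False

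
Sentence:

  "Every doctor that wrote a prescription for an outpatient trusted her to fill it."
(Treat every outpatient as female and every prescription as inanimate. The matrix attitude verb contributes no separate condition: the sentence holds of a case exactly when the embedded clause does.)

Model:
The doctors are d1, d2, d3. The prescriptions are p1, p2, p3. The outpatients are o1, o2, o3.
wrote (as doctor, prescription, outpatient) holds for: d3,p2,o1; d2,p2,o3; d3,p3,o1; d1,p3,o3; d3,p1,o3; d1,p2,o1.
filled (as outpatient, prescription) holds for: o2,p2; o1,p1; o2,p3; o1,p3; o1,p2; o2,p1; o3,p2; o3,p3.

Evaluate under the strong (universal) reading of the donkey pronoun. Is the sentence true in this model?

False

"her" takes "an outpatient" as antecedent and "it" takes "a prescription"; both are donkey pronouns co-varying with the restrictor.
Strong reading: for every (d,p,o) with wrote(d,p,o), filled(o,p).
Restrictor triples: (d1,p2,o1)→filled(o1,p2) ✓  (d1,p3,o3)→filled(o3,p3) ✓  (d2,p2,o3)→filled(o3,p2) ✓  (d3,p1,o3)→filled(o3,p1) ✗  (d3,p2,o1)→filled(o1,p2) ✓  (d3,p3,o1)→filled(o1,p3) ✓
Counterexample: (d3,p1,o3) — filled(o3,p1) does not hold.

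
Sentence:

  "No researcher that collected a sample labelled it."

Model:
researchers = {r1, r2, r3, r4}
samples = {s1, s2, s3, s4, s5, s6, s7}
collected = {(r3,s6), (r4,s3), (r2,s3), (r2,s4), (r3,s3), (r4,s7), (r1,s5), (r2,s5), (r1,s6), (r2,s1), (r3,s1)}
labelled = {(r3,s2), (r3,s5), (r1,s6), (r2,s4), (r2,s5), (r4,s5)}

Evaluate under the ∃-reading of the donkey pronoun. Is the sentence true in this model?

False

"it" takes "a sample" as antecedent — a donkey pronoun bound across the clause boundary.
Truth condition: for no (r,s) with collected(r,s) does labelled(r,s) hold.
Restrictor pairs — does the scope hold? (r1,s5):fails  (r1,s6):holds  (r2,s1):fails  (r2,s3):fails  (r2,s4):holds  (r2,s5):holds  (r3,s1):fails  (r3,s3):fails  (r3,s6):fails  (r4,s3):fails  (r4,s7):fails
Scope holds for 3 pair(s), so the sentence is false.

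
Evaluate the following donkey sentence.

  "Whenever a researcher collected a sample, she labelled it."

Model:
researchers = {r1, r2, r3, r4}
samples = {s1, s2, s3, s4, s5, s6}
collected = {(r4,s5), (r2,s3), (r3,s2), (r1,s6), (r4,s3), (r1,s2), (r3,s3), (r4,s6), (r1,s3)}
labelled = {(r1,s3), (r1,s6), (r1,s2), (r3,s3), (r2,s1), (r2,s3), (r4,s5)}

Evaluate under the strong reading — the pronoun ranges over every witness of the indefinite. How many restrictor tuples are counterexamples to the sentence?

"it" takes "a sample" as antecedent — a donkey pronoun bound across the clause boundary.
Strong reading: for every (r,s) with collected(r,s), labelled(r,s).
Restrictor pairs: (r1,s2) ✓  (r1,s3) ✓  (r1,s6) ✓  (r2,s3) ✓  (r3,s2) ✗  (r3,s3) ✓  (r4,s3) ✗  (r4,s5) ✓  (r4,s6) ✗
Counterexamples (restrictor pairs failing the scope): 3.

3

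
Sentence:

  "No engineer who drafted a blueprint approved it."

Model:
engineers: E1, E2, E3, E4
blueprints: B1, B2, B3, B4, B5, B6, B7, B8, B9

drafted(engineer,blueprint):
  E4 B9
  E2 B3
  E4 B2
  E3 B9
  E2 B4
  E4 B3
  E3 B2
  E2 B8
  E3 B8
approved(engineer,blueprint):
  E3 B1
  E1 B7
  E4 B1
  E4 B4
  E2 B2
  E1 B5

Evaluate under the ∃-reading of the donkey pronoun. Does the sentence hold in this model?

"it" takes "a blueprint" as antecedent — a donkey pronoun bound across the clause boundary.
Truth condition: for no (e,b) with drafted(e,b) does approved(e,b) hold.
Restrictor pairs — does the scope hold? (E2,B3):fails  (E2,B4):fails  (E2,B8):fails  (E3,B2):fails  (E3,B8):fails  (E3,B9):fails  (E4,B2):fails  (E4,B3):fails  (E4,B9):fails
Scope holds for no restrictor pair, so the sentence is true.

True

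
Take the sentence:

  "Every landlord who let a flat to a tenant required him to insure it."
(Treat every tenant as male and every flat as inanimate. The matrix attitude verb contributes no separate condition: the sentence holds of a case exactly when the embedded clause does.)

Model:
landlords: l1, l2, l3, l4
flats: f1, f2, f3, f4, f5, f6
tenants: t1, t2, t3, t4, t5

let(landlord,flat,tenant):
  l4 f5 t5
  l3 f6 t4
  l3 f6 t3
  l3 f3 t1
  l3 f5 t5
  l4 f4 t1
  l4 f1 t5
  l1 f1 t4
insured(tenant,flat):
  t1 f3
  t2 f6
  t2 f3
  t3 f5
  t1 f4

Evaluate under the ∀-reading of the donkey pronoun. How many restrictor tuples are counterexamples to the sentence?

"him" takes "a tenant" as antecedent and "it" takes "a flat"; both are donkey pronouns co-varying with the restrictor.
Strong reading: for every (l,f,t) with let(l,f,t), insured(t,f).
Restrictor triples: (l1,f1,t4)→insured(t4,f1) ✗  (l3,f3,t1)→insured(t1,f3) ✓  (l3,f5,t5)→insured(t5,f5) ✗  (l3,f6,t3)→insured(t3,f6) ✗  (l3,f6,t4)→insured(t4,f6) ✗  (l4,f1,t5)→insured(t5,f1) ✗  (l4,f4,t1)→insured(t1,f4) ✓  (l4,f5,t5)→insured(t5,f5) ✗
Counterexamples (restrictor triples failing the scope): 6.

6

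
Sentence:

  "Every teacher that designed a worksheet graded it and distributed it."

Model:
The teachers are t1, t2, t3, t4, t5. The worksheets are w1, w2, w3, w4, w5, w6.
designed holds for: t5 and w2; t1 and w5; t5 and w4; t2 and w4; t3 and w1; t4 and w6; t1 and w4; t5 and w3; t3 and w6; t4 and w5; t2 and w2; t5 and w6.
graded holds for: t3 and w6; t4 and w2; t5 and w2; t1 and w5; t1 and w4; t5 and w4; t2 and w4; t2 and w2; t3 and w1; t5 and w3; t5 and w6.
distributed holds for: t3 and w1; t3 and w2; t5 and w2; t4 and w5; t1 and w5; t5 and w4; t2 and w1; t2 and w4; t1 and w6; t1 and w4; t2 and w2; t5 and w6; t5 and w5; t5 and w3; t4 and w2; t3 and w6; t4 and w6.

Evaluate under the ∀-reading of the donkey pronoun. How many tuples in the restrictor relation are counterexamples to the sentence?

2

"it" takes "a worksheet" as antecedent — a donkey pronoun bound across the clause boundary.
Strong reading: for every (t,w) with designed(t,w), graded(t,w) ∧ distributed(t,w).
Restrictor pairs: (t1,w4) ✓  (t1,w5) ✓  (t2,w2) ✓  (t2,w4) ✓  (t3,w1) ✓  (t3,w6) ✓  (t4,w5) ✗  (t4,w6) ✗  (t5,w2) ✓  (t5,w3) ✓  (t5,w4) ✓  (t5,w6) ✓
Counterexamples (restrictor pairs failing the scope): 2.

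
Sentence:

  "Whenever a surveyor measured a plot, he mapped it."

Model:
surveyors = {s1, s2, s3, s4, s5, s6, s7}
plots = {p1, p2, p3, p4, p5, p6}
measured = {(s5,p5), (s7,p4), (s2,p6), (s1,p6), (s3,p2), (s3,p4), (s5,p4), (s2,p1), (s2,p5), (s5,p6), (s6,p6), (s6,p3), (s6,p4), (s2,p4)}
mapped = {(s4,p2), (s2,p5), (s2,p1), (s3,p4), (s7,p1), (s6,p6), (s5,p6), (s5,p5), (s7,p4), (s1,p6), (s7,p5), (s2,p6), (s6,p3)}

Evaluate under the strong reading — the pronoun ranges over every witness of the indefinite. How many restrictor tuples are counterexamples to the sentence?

4

"it" takes "a plot" as antecedent — a donkey pronoun bound across the clause boundary.
Strong reading: for every (s,p) with measured(s,p), mapped(s,p).
Restrictor pairs: (s1,p6) ✓  (s2,p1) ✓  (s2,p4) ✗  (s2,p5) ✓  (s2,p6) ✓  (s3,p2) ✗  (s3,p4) ✓  (s5,p4) ✗  (s5,p5) ✓  (s5,p6) ✓  (s6,p3) ✓  (s6,p4) ✗  (s6,p6) ✓  (s7,p4) ✓
Counterexamples (restrictor pairs failing the scope): 4.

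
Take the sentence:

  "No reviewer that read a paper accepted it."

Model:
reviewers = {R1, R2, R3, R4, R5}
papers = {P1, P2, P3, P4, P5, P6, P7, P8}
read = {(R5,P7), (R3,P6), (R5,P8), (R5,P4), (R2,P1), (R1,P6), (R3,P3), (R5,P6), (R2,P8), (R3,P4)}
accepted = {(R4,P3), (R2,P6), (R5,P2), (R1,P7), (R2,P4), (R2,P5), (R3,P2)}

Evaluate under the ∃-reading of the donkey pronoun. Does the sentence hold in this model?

True

"it" takes "a paper" as antecedent — a donkey pronoun bound across the clause boundary.
Truth condition: for no (r,p) with read(r,p) does accepted(r,p) hold.
Restrictor pairs — does the scope hold? (R1,P6):fails  (R2,P1):fails  (R2,P8):fails  (R3,P3):fails  (R3,P4):fails  (R3,P6):fails  (R5,P4):fails  (R5,P6):fails  (R5,P7):fails  (R5,P8):fails
Scope holds for no restrictor pair, so the sentence is true.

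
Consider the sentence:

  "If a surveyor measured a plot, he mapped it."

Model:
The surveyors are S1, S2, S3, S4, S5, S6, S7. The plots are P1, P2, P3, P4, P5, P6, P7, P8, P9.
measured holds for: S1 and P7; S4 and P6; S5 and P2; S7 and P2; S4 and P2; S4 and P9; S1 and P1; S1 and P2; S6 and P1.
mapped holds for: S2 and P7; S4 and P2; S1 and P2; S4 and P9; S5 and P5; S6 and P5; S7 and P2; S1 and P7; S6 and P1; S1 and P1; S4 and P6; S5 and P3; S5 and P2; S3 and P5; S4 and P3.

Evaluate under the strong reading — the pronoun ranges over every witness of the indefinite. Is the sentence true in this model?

"it" takes "a plot" as antecedent — a donkey pronoun bound across the clause boundary.
Strong reading: for every (s,p) with measured(s,p), mapped(s,p).
Restrictor pairs: (S1,P1) ✓  (S1,P2) ✓  (S1,P7) ✓  (S4,P2) ✓  (S4,P6) ✓  (S4,P9) ✓  (S5,P2) ✓  (S6,P1) ✓  (S7,P2) ✓
Every restrictor pair satisfies the scope.

True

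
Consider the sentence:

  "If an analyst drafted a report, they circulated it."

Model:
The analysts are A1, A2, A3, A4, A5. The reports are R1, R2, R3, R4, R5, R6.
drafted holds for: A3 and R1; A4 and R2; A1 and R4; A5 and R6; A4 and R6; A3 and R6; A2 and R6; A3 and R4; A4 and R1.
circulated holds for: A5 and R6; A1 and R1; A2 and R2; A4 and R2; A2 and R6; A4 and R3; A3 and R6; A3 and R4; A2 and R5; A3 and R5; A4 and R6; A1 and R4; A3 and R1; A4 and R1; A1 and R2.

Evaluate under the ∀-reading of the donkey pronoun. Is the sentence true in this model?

True

"it" takes "a report" as antecedent — a donkey pronoun bound across the clause boundary.
Strong reading: for every (a,r) with drafted(a,r), circulated(a,r).
Restrictor pairs: (A1,R4) ✓  (A2,R6) ✓  (A3,R1) ✓  (A3,R4) ✓  (A3,R6) ✓  (A4,R1) ✓  (A4,R2) ✓  (A4,R6) ✓  (A5,R6) ✓
Every restrictor pair satisfies the scope.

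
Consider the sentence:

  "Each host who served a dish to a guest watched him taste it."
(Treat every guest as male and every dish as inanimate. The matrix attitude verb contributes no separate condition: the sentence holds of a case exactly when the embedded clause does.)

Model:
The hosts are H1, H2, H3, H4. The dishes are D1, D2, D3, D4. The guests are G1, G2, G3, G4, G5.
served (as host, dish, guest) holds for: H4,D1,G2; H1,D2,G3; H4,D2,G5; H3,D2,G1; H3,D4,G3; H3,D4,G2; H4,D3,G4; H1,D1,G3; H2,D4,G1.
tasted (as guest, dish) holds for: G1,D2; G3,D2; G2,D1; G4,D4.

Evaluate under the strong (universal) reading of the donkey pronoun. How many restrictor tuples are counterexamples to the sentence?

"him" takes "a guest" as antecedent and "it" takes "a dish"; both are donkey pronouns co-varying with the restrictor.
Strong reading: for every (h,d,g) with served(h,d,g), tasted(g,d).
Restrictor triples: (H1,D1,G3)→tasted(G3,D1) ✗  (H1,D2,G3)→tasted(G3,D2) ✓  (H2,D4,G1)→tasted(G1,D4) ✗  (H3,D2,G1)→tasted(G1,D2) ✓  (H3,D4,G2)→tasted(G2,D4) ✗  (H3,D4,G3)→tasted(G3,D4) ✗  (H4,D1,G2)→tasted(G2,D1) ✓  (H4,D2,G5)→tasted(G5,D2) ✗  (H4,D3,G4)→tasted(G4,D3) ✗
Counterexamples (restrictor triples failing the scope): 6.

6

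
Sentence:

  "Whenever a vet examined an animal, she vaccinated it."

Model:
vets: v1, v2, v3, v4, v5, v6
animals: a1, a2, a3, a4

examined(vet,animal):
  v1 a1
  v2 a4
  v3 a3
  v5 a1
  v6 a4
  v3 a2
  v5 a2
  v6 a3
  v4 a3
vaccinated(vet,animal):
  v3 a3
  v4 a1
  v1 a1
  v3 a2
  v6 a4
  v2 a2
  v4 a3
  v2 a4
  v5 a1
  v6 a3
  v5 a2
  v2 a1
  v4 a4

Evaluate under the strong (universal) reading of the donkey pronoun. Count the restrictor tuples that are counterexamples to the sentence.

"it" takes "an animal" as antecedent — a donkey pronoun bound across the clause boundary.
Strong reading: for every (v,a) with examined(v,a), vaccinated(v,a).
Restrictor pairs: (v1,a1) ✓  (v2,a4) ✓  (v3,a2) ✓  (v3,a3) ✓  (v4,a3) ✓  (v5,a1) ✓  (v5,a2) ✓  (v6,a3) ✓  (v6,a4) ✓
Counterexamples (restrictor pairs failing the scope): 0.

0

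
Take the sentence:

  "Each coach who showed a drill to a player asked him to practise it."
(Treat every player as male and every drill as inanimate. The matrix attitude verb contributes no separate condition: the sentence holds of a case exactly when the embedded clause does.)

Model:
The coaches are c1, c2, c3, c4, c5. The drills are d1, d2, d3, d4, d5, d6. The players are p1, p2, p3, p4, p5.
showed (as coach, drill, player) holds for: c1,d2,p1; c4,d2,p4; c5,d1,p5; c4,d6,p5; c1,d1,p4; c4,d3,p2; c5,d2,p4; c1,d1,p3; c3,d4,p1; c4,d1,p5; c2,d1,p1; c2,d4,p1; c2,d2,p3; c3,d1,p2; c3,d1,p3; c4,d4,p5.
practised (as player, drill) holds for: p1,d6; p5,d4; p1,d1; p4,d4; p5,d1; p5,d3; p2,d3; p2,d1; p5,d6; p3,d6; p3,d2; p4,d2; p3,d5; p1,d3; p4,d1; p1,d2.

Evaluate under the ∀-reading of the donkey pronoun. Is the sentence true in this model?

False

"him" takes "a player" as antecedent and "it" takes "a drill"; both are donkey pronouns co-varying with the restrictor.
Strong reading: for every (c,d,p) with showed(c,d,p), practised(p,d).
Restrictor triples: (c1,d1,p3)→practised(p3,d1) ✗  (c1,d1,p4)→practised(p4,d1) ✓  (c1,d2,p1)→practised(p1,d2) ✓  (c2,d1,p1)→practised(p1,d1) ✓  (c2,d2,p3)→practised(p3,d2) ✓  (c2,d4,p1)→practised(p1,d4) ✗  (c3,d1,p2)→practised(p2,d1) ✓  (c3,d1,p3)→practised(p3,d1) ✗  (c3,d4,p1)→practised(p1,d4) ✗  (c4,d1,p5)→practised(p5,d1) ✓  (c4,d2,p4)→practised(p4,d2) ✓  (c4,d3,p2)→practised(p2,d3) ✓  (c4,d4,p5)→practised(p5,d4) ✓  (c4,d6,p5)→practised(p5,d6) ✓  (c5,d1,p5)→practised(p5,d1) ✓  (c5,d2,p4)→practised(p4,d2) ✓
Counterexample: (c1,d1,p3) — practised(p3,d1) does not hold.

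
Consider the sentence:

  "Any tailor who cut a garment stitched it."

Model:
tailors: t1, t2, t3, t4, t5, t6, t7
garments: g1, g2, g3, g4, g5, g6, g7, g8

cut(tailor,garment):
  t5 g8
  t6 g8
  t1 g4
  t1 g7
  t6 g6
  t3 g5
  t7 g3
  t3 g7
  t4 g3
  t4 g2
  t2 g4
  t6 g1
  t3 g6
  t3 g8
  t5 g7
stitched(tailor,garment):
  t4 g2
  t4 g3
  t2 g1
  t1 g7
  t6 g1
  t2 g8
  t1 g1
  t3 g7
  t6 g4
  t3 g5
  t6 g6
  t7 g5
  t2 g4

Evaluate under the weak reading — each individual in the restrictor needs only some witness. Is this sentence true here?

"it" takes "a garment" as antecedent — a donkey pronoun bound across the clause boundary.
Weak reading: every tailor t with some cut-garment has at least one cut-garment g such that stitched(t,g).
Per tailor: t1:✓  t2:✓  t3:✓  t4:✓  t5:✗  t6:✓  t7:✗
t5 has no witness among its cut-garments.

False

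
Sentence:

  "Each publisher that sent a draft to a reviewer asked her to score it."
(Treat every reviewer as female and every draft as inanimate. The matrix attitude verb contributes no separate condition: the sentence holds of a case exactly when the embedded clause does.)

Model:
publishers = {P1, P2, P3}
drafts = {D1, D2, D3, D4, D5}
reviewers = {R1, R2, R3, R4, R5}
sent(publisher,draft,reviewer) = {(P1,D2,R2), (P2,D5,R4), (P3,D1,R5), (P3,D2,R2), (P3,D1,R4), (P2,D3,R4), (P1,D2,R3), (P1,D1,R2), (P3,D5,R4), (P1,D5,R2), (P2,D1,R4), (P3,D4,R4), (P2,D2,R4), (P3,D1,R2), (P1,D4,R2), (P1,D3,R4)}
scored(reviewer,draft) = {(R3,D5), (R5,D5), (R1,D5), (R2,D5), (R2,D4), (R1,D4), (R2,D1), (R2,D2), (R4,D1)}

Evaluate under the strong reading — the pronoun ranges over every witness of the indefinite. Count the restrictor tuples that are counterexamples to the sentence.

"her" takes "a reviewer" as antecedent and "it" takes "a draft"; both are donkey pronouns co-varying with the restrictor.
Strong reading: for every (p,d,r) with sent(p,d,r), scored(r,d).
Restrictor triples: (P1,D1,R2)→scored(R2,D1) ✓  (P1,D2,R2)→scored(R2,D2) ✓  (P1,D2,R3)→scored(R3,D2) ✗  (P1,D3,R4)→scored(R4,D3) ✗  (P1,D4,R2)→scored(R2,D4) ✓  (P1,D5,R2)→scored(R2,D5) ✓  (P2,D1,R4)→scored(R4,D1) ✓  (P2,D2,R4)→scored(R4,D2) ✗  (P2,D3,R4)→scored(R4,D3) ✗  (P2,D5,R4)→scored(R4,D5) ✗  (P3,D1,R2)→scored(R2,D1) ✓  (P3,D1,R4)→scored(R4,D1) ✓  (P3,D1,R5)→scored(R5,D1) ✗  (P3,D2,R2)→scored(R2,D2) ✓  (P3,D4,R4)→scored(R4,D4) ✗  (P3,D5,R4)→scored(R4,D5) ✗
Counterexamples (restrictor triples failing the scope): 8.

8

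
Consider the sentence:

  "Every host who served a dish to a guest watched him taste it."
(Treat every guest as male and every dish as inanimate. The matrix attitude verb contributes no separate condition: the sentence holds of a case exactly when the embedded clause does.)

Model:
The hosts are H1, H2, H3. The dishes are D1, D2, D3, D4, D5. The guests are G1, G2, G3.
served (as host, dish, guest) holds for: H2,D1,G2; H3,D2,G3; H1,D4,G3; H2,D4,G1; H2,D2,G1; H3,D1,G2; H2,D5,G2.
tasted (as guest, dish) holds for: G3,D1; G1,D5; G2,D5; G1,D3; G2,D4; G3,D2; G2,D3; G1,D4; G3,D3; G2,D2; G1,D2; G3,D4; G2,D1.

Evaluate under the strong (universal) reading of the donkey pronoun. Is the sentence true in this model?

"him" takes "a guest" as antecedent and "it" takes "a dish"; both are donkey pronouns co-varying with the restrictor.
Strong reading: for every (h,d,g) with served(h,d,g), tasted(g,d).
Restrictor triples: (H1,D4,G3)→tasted(G3,D4) ✓  (H2,D1,G2)→tasted(G2,D1) ✓  (H2,D2,G1)→tasted(G1,D2) ✓  (H2,D4,G1)→tasted(G1,D4) ✓  (H2,D5,G2)→tasted(G2,D5) ✓  (H3,D1,G2)→tasted(G2,D1) ✓  (H3,D2,G3)→tasted(G3,D2) ✓
Every restrictor triple satisfies the scope.

True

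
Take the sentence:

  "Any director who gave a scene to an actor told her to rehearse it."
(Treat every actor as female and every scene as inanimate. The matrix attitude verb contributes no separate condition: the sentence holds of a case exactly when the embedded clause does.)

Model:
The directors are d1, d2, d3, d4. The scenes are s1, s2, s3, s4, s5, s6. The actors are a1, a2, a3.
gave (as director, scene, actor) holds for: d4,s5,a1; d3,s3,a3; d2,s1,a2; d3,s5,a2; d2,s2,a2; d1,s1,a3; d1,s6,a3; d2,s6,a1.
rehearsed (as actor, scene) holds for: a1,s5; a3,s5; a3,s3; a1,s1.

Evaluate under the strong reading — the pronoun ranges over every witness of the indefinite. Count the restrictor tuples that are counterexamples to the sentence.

"her" takes "an actor" as antecedent and "it" takes "a scene"; both are donkey pronouns co-varying with the restrictor.
Strong reading: for every (d,s,a) with gave(d,s,a), rehearsed(a,s).
Restrictor triples: (d1,s1,a3)→rehearsed(a3,s1) ✗  (d1,s6,a3)→rehearsed(a3,s6) ✗  (d2,s1,a2)→rehearsed(a2,s1) ✗  (d2,s2,a2)→rehearsed(a2,s2) ✗  (d2,s6,a1)→rehearsed(a1,s6) ✗  (d3,s3,a3)→rehearsed(a3,s3) ✓  (d3,s5,a2)→rehearsed(a2,s5) ✗  (d4,s5,a1)→rehearsed(a1,s5) ✓
Counterexamples (restrictor triples failing the scope): 6.

6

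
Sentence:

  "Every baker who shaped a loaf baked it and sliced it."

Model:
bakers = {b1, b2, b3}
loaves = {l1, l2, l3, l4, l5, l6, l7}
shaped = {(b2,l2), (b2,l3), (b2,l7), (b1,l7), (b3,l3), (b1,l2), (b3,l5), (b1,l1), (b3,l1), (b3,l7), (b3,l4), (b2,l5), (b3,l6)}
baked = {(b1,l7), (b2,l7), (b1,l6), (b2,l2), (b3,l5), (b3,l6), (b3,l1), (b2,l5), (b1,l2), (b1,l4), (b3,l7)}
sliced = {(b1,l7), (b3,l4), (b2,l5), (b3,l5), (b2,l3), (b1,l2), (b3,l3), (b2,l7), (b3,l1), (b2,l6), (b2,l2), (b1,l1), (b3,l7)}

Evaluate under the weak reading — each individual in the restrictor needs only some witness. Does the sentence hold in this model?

True

"it" takes "a loaf" as antecedent — a donkey pronoun bound across the clause boundary.
Weak reading: every baker b with some shaped-loaf has at least one shaped-loaf l such that baked(b,l) ∧ sliced(b,l).
Per baker: b1:✓  b2:✓  b3:✓
Every baker in the restrictor has a witness.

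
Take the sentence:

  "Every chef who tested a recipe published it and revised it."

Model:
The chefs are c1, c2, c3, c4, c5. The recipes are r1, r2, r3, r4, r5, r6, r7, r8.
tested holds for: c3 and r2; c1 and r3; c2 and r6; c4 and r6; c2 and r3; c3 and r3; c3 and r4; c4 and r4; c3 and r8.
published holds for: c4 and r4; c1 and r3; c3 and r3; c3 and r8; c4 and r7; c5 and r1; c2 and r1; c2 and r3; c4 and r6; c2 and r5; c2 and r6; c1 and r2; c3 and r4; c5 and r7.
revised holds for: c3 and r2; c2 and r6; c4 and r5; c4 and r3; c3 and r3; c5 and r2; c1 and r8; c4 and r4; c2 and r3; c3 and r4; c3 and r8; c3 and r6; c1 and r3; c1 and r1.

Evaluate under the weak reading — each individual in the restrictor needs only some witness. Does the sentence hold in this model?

True

"it" takes "a recipe" as antecedent — a donkey pronoun bound across the clause boundary.
Weak reading: every chef c with some tested-recipe has at least one tested-recipe r such that published(c,r) ∧ revised(c,r).
Per chef: c1:✓  c2:✓  c3:✓  c4:✓
Every chef in the restrictor has a witness.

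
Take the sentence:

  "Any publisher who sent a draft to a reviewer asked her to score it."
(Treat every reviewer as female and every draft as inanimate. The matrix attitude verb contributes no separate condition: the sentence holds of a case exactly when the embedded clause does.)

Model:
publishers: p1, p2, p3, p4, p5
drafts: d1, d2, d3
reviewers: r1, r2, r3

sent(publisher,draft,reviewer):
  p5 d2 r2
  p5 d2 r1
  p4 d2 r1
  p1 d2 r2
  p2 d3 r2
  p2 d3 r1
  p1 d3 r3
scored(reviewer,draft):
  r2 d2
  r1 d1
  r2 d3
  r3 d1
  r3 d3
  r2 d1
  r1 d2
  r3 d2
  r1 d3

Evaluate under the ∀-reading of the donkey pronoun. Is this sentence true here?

True

"her" takes "a reviewer" as antecedent and "it" takes "a draft"; both are donkey pronouns co-varying with the restrictor.
Strong reading: for every (p,d,r) with sent(p,d,r), scored(r,d).
Restrictor triples: (p1,d2,r2)→scored(r2,d2) ✓  (p1,d3,r3)→scored(r3,d3) ✓  (p2,d3,r1)→scored(r1,d3) ✓  (p2,d3,r2)→scored(r2,d3) ✓  (p4,d2,r1)→scored(r1,d2) ✓  (p5,d2,r1)→scored(r1,d2) ✓  (p5,d2,r2)→scored(r2,d2) ✓
Every restrictor triple satisfies the scope.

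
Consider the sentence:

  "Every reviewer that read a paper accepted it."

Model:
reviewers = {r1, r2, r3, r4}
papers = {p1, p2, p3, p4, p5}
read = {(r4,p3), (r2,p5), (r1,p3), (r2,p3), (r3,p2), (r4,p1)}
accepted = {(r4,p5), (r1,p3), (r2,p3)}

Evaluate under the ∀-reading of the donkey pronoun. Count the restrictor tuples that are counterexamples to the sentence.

4

"it" takes "a paper" as antecedent — a donkey pronoun bound across the clause boundary.
Strong reading: for every (r,p) with read(r,p), accepted(r,p).
Restrictor pairs: (r1,p3) ✓  (r2,p3) ✓  (r2,p5) ✗  (r3,p2) ✗  (r4,p1) ✗  (r4,p3) ✗
Counterexamples (restrictor pairs failing the scope): 4.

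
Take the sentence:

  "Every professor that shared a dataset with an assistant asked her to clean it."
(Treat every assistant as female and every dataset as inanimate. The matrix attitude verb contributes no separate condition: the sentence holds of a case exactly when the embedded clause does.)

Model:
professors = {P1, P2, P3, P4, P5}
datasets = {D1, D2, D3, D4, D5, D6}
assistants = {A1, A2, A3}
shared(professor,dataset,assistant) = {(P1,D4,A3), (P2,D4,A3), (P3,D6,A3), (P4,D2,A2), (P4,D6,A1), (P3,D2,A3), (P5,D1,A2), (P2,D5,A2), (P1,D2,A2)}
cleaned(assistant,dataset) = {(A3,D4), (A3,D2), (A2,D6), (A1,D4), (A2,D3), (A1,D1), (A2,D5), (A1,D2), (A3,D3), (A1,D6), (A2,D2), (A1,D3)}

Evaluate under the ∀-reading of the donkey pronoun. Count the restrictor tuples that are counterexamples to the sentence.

"her" takes "an assistant" as antecedent and "it" takes "a dataset"; both are donkey pronouns co-varying with the restrictor.
Strong reading: for every (p,d,a) with shared(p,d,a), cleaned(a,d).
Restrictor triples: (P1,D2,A2)→cleaned(A2,D2) ✓  (P1,D4,A3)→cleaned(A3,D4) ✓  (P2,D4,A3)→cleaned(A3,D4) ✓  (P2,D5,A2)→cleaned(A2,D5) ✓  (P3,D2,A3)→cleaned(A3,D2) ✓  (P3,D6,A3)→cleaned(A3,D6) ✗  (P4,D2,A2)→cleaned(A2,D2) ✓  (P4,D6,A1)→cleaned(A1,D6) ✓  (P5,D1,A2)→cleaned(A2,D1) ✗
Counterexamples (restrictor triples failing the scope): 2.

2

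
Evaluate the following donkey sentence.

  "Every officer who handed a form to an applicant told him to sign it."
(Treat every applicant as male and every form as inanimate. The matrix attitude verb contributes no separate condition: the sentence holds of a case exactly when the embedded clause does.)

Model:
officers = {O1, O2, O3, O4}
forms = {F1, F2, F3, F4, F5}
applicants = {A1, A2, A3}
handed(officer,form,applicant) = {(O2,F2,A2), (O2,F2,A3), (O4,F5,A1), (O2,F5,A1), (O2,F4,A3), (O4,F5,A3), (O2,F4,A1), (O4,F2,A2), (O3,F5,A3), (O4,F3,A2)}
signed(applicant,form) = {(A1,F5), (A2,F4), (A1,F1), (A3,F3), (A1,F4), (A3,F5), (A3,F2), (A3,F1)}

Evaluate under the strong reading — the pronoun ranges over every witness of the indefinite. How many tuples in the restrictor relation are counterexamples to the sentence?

"him" takes "an applicant" as antecedent and "it" takes "a form"; both are donkey pronouns co-varying with the restrictor.
Strong reading: for every (o,f,a) with handed(o,f,a), signed(a,f).
Restrictor triples: (O2,F2,A2)→signed(A2,F2) ✗  (O2,F2,A3)→signed(A3,F2) ✓  (O2,F4,A1)→signed(A1,F4) ✓  (O2,F4,A3)→signed(A3,F4) ✗  (O2,F5,A1)→signed(A1,F5) ✓  (O3,F5,A3)→signed(A3,F5) ✓  (O4,F2,A2)→signed(A2,F2) ✗  (O4,F3,A2)→signed(A2,F3) ✗  (O4,F5,A1)→signed(A1,F5) ✓  (O4,F5,A3)→signed(A3,F5) ✓
Counterexamples (restrictor triples failing the scope): 4.

4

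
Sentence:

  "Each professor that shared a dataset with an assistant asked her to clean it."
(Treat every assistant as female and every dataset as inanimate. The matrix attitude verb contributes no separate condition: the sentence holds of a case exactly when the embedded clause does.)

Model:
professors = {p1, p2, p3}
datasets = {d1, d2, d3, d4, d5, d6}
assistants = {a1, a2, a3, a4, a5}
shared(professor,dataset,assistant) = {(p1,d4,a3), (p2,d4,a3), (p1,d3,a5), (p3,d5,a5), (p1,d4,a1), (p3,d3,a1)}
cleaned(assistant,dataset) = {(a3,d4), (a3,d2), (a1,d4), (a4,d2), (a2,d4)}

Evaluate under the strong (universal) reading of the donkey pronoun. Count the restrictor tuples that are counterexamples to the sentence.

"her" takes "an assistant" as antecedent and "it" takes "a dataset"; both are donkey pronouns co-varying with the restrictor.
Strong reading: for every (p,d,a) with shared(p,d,a), cleaned(a,d).
Restrictor triples: (p1,d3,a5)→cleaned(a5,d3) ✗  (p1,d4,a1)→cleaned(a1,d4) ✓  (p1,d4,a3)→cleaned(a3,d4) ✓  (p2,d4,a3)→cleaned(a3,d4) ✓  (p3,d3,a1)→cleaned(a1,d3) ✗  (p3,d5,a5)→cleaned(a5,d5) ✗
Counterexamples (restrictor triples failing the scope): 3.

3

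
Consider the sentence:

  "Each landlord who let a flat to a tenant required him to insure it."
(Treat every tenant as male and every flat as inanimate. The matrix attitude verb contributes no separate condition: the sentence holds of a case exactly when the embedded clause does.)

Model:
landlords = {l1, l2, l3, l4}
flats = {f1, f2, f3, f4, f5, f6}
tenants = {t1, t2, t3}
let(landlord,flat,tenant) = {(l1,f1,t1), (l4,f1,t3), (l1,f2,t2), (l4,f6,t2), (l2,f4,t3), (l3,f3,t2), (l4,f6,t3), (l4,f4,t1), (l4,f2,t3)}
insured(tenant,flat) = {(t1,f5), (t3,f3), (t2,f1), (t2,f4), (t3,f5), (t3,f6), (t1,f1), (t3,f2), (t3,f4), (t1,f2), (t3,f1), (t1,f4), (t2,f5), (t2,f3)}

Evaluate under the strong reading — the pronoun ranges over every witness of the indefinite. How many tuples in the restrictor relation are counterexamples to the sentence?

2

"him" takes "a tenant" as antecedent and "it" takes "a flat"; both are donkey pronouns co-varying with the restrictor.
Strong reading: for every (l,f,t) with let(l,f,t), insured(t,f).
Restrictor triples: (l1,f1,t1)→insured(t1,f1) ✓  (l1,f2,t2)→insured(t2,f2) ✗  (l2,f4,t3)→insured(t3,f4) ✓  (l3,f3,t2)→insured(t2,f3) ✓  (l4,f1,t3)→insured(t3,f1) ✓  (l4,f2,t3)→insured(t3,f2) ✓  (l4,f4,t1)→insured(t1,f4) ✓  (l4,f6,t2)→insured(t2,f6) ✗  (l4,f6,t3)→insured(t3,f6) ✓
Counterexamples (restrictor triples failing the scope): 2.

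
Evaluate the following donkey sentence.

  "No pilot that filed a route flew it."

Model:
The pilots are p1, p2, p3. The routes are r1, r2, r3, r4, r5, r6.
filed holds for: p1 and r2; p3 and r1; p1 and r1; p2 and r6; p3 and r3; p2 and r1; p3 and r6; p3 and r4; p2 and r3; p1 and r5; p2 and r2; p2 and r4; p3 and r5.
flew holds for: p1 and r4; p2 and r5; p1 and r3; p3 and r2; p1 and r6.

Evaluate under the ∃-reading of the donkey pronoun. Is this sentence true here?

"it" takes "a route" as antecedent — a donkey pronoun bound across the clause boundary.
Truth condition: for no (p,r) with filed(p,r) does flew(p,r) hold.
Restrictor pairs — does the scope hold? (p1,r1):fails  (p1,r2):fails  (p1,r5):fails  (p2,r1):fails  (p2,r2):fails  (p2,r3):fails  (p2,r4):fails  (p2,r6):fails  (p3,r1):fails  (p3,r3):fails  (p3,r4):fails  (p3,r5):fails  (p3,r6):fails
Scope holds for no restrictor pair, so the sentence is true.

True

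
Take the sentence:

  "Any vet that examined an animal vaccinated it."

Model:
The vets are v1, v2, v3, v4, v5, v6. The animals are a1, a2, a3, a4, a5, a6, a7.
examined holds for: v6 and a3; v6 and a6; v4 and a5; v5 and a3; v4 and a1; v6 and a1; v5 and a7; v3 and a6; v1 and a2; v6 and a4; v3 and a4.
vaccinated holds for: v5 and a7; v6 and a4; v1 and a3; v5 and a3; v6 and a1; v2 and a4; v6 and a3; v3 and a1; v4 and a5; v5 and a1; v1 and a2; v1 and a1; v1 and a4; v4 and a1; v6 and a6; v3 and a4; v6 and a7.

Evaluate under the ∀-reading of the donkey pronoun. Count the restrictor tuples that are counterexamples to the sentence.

"it" takes "an animal" as antecedent — a donkey pronoun bound across the clause boundary.
Strong reading: for every (v,a) with examined(v,a), vaccinated(v,a).
Restrictor pairs: (v1,a2) ✓  (v3,a4) ✓  (v3,a6) ✗  (v4,a1) ✓  (v4,a5) ✓  (v5,a3) ✓  (v5,a7) ✓  (v6,a1) ✓  (v6,a3) ✓  (v6,a4) ✓  (v6,a6) ✓
Counterexamples (restrictor pairs failing the scope): 1.

1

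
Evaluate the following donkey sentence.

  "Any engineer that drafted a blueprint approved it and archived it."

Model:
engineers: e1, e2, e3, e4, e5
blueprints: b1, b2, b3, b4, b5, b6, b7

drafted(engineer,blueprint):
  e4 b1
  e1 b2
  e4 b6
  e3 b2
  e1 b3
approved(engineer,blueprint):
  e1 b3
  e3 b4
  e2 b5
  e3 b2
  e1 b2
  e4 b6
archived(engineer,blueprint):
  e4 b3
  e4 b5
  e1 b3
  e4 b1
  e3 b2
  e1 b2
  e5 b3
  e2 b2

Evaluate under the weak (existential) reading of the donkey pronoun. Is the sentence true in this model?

False

"it" takes "a blueprint" as antecedent — a donkey pronoun bound across the clause boundary.
Weak reading: every engineer e with some drafted-blueprint has at least one drafted-blueprint b such that approved(e,b) ∧ archived(e,b).
Per engineer: e1:✓  e3:✓  e4:✗
e4 has no witness among its drafted-blueprints.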